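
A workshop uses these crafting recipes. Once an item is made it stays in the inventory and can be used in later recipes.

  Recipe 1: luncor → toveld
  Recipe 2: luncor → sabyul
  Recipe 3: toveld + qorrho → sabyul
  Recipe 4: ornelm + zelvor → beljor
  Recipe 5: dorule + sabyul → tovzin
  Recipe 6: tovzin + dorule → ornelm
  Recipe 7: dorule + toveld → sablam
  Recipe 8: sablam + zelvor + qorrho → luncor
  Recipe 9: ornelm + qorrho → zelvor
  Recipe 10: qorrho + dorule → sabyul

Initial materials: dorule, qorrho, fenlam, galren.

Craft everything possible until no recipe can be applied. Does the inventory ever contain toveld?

toveld would need luncor (Recipe 1), but luncor is never obtained.

No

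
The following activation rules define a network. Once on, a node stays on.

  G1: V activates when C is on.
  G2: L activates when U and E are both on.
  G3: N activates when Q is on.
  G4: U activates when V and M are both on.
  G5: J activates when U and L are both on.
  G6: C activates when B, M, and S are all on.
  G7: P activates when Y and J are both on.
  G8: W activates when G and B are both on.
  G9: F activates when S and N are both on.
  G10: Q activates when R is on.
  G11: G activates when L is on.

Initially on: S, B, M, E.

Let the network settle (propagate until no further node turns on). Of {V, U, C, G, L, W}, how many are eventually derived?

G6: B, M, and S on → C on.
G1: C on → V on.
V and M are on, so U activates (G4).
G2: U and E on → L on.
G11: L on → G on.
G and B are on, so W activates (G8).
V: reached.
U: reached.
C: reached.
G: reached.
L: reached.
W: reached.
All 6 are reached.

6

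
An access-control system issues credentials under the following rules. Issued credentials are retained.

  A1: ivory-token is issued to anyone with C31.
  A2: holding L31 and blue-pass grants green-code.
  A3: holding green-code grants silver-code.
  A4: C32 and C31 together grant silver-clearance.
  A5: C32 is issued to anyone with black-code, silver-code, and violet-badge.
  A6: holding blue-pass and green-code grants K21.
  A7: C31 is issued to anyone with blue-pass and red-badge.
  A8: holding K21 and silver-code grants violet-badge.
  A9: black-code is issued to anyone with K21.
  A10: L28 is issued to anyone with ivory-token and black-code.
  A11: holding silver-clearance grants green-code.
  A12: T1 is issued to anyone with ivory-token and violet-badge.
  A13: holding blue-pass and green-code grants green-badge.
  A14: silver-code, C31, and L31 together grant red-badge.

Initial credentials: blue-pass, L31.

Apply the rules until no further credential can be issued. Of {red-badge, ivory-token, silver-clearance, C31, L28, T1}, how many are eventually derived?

0

red-badge would need silver-code, C31, and L31 (A14), but C31 is never granted.
ivory-token would need C31 (A1), but C31 is never granted.
silver-clearance would need C32 and C31 (A4), but C31 is never granted.
C31 would need blue-pass and red-badge (A7), but red-badge is never granted.
L28 would need ivory-token and black-code (A10), but ivory-token is never granted.
T1 would need ivory-token and violet-badge (A12), but ivory-token is never granted.
None of the 6 are reached.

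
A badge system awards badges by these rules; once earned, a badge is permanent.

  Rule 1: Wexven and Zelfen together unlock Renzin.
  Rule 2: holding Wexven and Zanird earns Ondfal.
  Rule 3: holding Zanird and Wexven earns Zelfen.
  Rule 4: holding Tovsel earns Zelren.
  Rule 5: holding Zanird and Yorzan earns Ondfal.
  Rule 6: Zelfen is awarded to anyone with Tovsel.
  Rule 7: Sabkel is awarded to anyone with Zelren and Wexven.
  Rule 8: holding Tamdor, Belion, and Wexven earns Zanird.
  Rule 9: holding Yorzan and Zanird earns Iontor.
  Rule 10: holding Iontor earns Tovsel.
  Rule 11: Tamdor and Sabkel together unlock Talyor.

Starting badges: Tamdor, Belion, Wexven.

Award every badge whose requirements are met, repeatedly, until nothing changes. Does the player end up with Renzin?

Yes

With Tamdor, Belion, and Wexven, Zanird is earned (Rule 8).
With Zanird and Wexven, Zelfen is earned (Rule 3).
With Wexven and Zelfen, Renzin is earned (Rule 1).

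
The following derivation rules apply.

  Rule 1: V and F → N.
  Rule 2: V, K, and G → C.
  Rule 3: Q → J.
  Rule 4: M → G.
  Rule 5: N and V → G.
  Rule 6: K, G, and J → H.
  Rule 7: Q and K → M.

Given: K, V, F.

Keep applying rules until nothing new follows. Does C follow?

V and F hold, so N follows (Rule 1).
N and V hold, so G follows (Rule 5).
V, K, and G hold, so C follows (Rule 2).

Yes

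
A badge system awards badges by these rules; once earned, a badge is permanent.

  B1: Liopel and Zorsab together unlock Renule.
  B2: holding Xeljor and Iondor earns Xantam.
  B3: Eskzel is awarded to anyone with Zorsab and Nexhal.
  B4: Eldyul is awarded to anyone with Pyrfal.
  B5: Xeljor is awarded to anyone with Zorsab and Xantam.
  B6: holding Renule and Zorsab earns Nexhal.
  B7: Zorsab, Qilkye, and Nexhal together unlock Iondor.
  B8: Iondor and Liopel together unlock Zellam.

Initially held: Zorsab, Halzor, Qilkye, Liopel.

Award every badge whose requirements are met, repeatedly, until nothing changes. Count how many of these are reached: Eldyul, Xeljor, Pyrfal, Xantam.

0

Eldyul would need Pyrfal (B4), but Pyrfal is never earned.
Xeljor would need Zorsab and Xantam (B5), but Xantam is never earned.
No rule produces Pyrfal, and it is not given.
Xantam would need Xeljor and Iondor (B2), but Xeljor is never earned.
None of the 4 are reached.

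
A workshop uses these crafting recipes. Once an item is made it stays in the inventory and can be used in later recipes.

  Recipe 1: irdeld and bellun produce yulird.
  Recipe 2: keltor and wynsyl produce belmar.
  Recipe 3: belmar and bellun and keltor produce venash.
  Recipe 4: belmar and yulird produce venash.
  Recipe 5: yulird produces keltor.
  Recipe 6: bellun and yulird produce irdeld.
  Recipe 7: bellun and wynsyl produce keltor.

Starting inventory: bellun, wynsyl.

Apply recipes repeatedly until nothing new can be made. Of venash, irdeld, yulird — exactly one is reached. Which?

venash

Using Recipe 7, bellun and wynsyl make keltor.
keltor and wynsyl → belmar (Recipe 2).
belmar and bellun and keltor → venash (Recipe 3).
irdeld would need bellun and yulird (Recipe 6), but yulird is never obtained. yulird would need irdeld and bellun (Recipe 1), but irdeld is never obtained.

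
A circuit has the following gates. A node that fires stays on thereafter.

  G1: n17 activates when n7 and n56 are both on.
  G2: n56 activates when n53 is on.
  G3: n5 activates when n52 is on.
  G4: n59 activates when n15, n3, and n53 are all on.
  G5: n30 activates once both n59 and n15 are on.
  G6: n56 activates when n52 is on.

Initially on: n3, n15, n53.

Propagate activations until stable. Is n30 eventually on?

Yes

n15, n3, and n53 are on, so n59 activates (G4).
n59 and n15 are on, so n30 activates (G5).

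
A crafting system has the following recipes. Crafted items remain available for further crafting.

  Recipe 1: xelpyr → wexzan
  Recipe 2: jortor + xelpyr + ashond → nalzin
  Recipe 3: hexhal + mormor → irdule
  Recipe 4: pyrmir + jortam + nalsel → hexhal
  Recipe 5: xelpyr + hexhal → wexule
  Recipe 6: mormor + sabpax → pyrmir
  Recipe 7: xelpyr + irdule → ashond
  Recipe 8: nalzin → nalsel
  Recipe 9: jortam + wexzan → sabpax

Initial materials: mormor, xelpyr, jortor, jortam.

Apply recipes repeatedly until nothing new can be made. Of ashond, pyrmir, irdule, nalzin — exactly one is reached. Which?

xelpyr → wexzan (Recipe 1).
jortam + wexzan → sabpax (Recipe 9).
mormor + sabpax → pyrmir (Recipe 6).
nalzin would need jortor, xelpyr, and ashond (Recipe 2), but ashond is never obtained. ashond would need xelpyr and irdule (Recipe 7), but irdule is never obtained. irdule would need hexhal and mormor (Recipe 3), but hexhal is never obtained.

pyrmir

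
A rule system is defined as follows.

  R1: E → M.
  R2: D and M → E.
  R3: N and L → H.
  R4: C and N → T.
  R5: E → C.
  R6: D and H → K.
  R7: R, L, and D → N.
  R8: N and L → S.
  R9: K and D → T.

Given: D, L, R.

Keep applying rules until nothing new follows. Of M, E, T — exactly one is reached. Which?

R, L, and D hold, so N follows (R7).
N and L hold, so H follows (R3).
From D and H, R6 gives K.
K and D hold, so T follows (R9).
M would need E (R1), but E is never established. E would need D and M (R2), but M is never established.

T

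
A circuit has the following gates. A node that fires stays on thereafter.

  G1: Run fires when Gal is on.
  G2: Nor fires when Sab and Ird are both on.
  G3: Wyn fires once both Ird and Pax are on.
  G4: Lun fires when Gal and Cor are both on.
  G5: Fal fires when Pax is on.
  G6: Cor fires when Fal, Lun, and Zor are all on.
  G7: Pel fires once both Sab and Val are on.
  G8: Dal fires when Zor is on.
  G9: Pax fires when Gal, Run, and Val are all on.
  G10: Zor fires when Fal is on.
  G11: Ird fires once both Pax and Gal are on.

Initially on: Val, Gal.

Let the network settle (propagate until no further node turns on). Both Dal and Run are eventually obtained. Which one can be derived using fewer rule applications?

Run: G1: Gal on → Run on. [1 rule application]
Dal: G1: Gal on → Run on. G9: Gal, Run, and Val on → Pax on. Pax is on, so Fal fires (G5). G10: Fal on → Zor on. Zor is on, so Dal fires (G8). [5 rule applications]
Run needs fewer.

Run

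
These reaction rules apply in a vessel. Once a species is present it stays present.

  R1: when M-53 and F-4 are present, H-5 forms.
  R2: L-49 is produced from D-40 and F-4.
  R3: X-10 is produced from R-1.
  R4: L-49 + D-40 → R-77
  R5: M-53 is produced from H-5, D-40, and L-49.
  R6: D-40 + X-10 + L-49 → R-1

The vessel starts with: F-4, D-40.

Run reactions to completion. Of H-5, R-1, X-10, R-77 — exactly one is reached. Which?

R-77

D-40 and F-4 present → L-49 forms (R2).
L-49 and D-40 present → R-77 forms (R4).
X-10 would need R-1 (R3), but R-1 never forms. R-1 would need D-40, X-10, and L-49 (R6), but X-10 never forms. H-5 would need M-53 and F-4 (R1), but M-53 never forms.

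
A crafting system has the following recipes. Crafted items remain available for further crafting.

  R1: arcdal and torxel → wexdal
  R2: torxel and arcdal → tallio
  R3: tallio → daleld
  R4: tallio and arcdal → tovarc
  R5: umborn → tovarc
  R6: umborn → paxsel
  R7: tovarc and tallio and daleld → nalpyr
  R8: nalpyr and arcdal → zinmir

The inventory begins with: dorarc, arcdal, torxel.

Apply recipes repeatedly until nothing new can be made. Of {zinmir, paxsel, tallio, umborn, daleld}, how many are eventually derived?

torxel and arcdal → tallio (R2).
Using R4, tallio and arcdal make tovarc.
Using R3, tallio makes daleld.
tovarc and tallio and daleld → nalpyr (R7).
nalpyr and arcdal → zinmir (R8).
zinmir: reached.
paxsel would need umborn (R6), but umborn is never obtained.
tallio: reached.
No rule produces umborn, and it is not given.
daleld: reached.
Reached: zinmir, tallio, and daleld — 3 of the 5.

3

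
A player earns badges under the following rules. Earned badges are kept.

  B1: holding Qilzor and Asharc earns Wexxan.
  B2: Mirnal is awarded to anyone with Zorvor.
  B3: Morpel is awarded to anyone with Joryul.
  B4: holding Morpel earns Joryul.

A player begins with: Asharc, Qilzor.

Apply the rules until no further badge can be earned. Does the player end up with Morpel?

No

Morpel would need Joryul (B3), but Joryul is never earned.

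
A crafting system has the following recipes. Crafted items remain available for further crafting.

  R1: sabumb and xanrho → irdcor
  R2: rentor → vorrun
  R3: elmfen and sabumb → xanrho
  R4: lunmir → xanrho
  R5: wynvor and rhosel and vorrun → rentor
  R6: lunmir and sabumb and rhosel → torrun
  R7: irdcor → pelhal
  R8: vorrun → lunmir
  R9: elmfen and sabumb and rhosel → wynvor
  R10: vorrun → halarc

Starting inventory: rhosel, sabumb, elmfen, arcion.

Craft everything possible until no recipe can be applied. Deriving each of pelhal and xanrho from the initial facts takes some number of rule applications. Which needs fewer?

xanrho

xanrho: elmfen and sabumb → xanrho (R3). [1 rule application]
pelhal: elmfen and sabumb → xanrho (R3). Using R1, sabumb and xanrho make irdcor. Using R7, irdcor makes pelhal. [3 rule applications]
xanrho needs fewer.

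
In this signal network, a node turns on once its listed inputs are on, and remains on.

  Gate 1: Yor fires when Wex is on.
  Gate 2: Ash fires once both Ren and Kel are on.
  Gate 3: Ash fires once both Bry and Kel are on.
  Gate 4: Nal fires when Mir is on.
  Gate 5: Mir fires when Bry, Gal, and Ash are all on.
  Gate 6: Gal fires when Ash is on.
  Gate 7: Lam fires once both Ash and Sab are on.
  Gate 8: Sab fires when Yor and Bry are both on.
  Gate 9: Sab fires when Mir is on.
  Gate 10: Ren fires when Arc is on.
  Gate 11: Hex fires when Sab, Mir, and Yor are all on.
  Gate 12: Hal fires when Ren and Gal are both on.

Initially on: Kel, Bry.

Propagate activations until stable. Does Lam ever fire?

Gate 3: Bry and Kel on → Ash on.
Ash is on, so Gal fires (Gate 6).
Gate 5: Bry, Gal, and Ash on → Mir on.
Mir is on, so Sab fires (Gate 9).
Ash and Sab are on, so Lam fires (Gate 7).

Yes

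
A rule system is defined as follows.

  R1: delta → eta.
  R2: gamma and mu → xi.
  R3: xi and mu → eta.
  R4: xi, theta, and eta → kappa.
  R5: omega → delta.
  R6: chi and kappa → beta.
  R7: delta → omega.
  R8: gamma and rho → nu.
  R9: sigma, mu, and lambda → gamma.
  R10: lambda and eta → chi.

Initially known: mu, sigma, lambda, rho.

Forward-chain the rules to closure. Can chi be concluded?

Yes

From sigma, mu, and lambda, R9 gives gamma.
gamma and mu hold, so xi follows (R2).
From xi and mu, R3 gives eta.
From lambda and eta, R10 gives chi.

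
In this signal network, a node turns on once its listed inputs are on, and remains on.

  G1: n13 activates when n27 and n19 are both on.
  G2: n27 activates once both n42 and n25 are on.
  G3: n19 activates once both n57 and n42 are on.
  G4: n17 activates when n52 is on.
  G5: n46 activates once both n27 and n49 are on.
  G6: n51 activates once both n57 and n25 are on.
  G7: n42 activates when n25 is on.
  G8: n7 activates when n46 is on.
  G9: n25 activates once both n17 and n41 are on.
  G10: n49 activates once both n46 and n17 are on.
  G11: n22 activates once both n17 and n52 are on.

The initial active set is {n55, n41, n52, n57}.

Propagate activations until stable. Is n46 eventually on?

No

n46 would need n27 and n49 (G5), but n49 never turns on.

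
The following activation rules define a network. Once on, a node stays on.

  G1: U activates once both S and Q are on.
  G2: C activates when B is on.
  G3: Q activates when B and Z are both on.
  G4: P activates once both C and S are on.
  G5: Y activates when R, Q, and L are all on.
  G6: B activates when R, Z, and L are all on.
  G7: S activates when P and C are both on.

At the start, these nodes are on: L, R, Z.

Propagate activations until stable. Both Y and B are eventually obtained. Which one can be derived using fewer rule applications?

B

B: G6: R, Z, and L on → B on. [1 rule application]
Y: G6: R, Z, and L on → B on. B and Z are on, so Q activates (G3). G5: R, Q, and L on → Y on. [3 rule applications]
B needs fewer.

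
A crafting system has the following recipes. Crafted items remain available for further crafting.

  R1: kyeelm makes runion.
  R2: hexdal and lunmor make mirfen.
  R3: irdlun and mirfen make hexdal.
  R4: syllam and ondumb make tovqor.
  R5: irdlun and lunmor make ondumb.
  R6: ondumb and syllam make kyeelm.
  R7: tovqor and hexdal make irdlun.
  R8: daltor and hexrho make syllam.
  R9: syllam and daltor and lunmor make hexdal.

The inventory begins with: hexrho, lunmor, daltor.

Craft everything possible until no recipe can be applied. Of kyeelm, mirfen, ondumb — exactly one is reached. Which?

mirfen

daltor and hexrho → syllam (R8).
Using R9, syllam, daltor, and lunmor make hexdal.
hexdal and lunmor → mirfen (R2).
kyeelm would need ondumb and syllam (R6), but ondumb is never obtained. ondumb would need irdlun and lunmor (R5), but irdlun is never obtained.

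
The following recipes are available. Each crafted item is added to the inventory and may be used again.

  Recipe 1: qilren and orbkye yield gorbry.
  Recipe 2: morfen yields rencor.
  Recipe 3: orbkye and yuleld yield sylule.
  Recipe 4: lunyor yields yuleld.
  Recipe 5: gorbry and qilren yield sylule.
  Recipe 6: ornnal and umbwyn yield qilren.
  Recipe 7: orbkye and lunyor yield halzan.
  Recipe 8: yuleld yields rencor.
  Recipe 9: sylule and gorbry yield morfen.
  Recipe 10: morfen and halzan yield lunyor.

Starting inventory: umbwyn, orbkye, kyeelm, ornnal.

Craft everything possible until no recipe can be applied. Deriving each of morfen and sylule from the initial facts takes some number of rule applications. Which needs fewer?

sylule: ornnal and umbwyn → qilren (Recipe 6). qilren and orbkye → gorbry (Recipe 1). Using Recipe 5, gorbry and qilren make sylule. [3 rule applications]
morfen: ornnal and umbwyn → qilren (Recipe 6). Using Recipe 1, qilren and orbkye make gorbry. gorbry and qilren → sylule (Recipe 5). sylule and gorbry → morfen (Recipe 9). [4 rule applications]
sylule needs fewer.

sylule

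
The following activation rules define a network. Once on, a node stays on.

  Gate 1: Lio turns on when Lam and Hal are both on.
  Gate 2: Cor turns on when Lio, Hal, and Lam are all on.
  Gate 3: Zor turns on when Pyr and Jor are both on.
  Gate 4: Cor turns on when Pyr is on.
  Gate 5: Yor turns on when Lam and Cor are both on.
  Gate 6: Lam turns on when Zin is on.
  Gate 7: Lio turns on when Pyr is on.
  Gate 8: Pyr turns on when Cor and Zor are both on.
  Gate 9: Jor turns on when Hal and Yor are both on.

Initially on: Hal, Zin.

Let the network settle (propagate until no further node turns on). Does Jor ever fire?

Zin is on, so Lam turns on (Gate 6).
Gate 1: Lam and Hal on → Lio on.
Gate 2: Lio, Hal, and Lam on → Cor on.
Lam and Cor are on, so Yor turns on (Gate 5).
Gate 9: Hal and Yor on → Jor on.

Yes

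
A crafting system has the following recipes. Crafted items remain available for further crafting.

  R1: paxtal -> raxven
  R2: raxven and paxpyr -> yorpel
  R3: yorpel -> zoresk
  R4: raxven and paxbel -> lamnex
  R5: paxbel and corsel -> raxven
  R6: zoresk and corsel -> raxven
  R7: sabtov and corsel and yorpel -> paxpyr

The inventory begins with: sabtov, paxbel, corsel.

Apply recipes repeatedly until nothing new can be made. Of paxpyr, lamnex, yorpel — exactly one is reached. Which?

paxbel and corsel -> raxven (R5).
raxven and paxbel -> lamnex (R4).
yorpel would need raxven and paxpyr (R2), but paxpyr is never obtained. paxpyr would need sabtov, corsel, and yorpel (R7), but yorpel is never obtained.

lamnex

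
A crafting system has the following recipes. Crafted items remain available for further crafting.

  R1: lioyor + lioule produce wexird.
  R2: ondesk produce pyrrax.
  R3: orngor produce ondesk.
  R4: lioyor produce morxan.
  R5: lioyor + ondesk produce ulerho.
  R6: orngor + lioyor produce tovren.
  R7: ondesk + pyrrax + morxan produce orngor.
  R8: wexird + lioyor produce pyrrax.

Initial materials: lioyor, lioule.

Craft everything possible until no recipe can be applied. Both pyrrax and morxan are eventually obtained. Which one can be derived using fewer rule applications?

morxan

morxan: lioyor → morxan (R4). [1 rule application]
pyrrax: Using R1, lioyor and lioule make wexird. wexird + lioyor → pyrrax (R8). [2 rule applications]
morxan needs fewer.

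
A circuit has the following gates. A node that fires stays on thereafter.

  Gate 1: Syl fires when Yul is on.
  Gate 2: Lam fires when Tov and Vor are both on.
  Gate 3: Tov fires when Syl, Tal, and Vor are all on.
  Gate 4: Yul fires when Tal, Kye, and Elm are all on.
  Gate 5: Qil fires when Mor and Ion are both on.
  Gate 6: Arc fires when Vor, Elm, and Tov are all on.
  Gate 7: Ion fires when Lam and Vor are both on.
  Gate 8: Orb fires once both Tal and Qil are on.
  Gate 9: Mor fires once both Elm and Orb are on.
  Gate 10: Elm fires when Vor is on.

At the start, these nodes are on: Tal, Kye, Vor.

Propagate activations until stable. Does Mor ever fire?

No

Mor would need Elm and Orb (Gate 9), but Orb never turns on.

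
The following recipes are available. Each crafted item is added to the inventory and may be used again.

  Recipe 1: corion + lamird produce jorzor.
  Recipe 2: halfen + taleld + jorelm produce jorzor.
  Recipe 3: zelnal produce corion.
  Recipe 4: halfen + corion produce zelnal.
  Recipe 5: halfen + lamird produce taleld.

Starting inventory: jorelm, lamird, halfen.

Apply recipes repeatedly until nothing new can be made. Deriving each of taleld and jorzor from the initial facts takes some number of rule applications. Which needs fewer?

taleld: halfen + lamird → taleld (Recipe 5). [1 rule application]
jorzor: halfen + lamird → taleld (Recipe 5). Using Recipe 2, halfen, taleld, and jorelm make jorzor. [2 rule applications]
taleld needs fewer.

taleld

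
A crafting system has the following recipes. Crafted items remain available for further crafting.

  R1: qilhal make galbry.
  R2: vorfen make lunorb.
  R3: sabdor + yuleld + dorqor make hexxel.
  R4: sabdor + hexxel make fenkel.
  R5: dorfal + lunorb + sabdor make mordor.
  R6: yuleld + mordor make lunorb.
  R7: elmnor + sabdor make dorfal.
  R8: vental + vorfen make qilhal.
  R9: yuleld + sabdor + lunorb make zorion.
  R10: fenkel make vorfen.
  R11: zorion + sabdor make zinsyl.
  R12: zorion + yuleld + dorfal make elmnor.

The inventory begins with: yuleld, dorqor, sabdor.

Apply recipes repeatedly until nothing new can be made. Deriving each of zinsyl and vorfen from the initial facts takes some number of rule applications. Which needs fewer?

vorfen

vorfen: Using R3, sabdor, yuleld, and dorqor make hexxel. sabdor + hexxel → fenkel (R4). fenkel → vorfen (R10). [3 rule applications]
zinsyl: sabdor + yuleld + dorqor → hexxel (R3). sabdor + hexxel → fenkel (R4). fenkel → vorfen (R10). Using R2, vorfen makes lunorb. Using R9, yuleld, sabdor, and lunorb make zorion. zorion + sabdor → zinsyl (R11). [6 rule applications]
vorfen needs fewer.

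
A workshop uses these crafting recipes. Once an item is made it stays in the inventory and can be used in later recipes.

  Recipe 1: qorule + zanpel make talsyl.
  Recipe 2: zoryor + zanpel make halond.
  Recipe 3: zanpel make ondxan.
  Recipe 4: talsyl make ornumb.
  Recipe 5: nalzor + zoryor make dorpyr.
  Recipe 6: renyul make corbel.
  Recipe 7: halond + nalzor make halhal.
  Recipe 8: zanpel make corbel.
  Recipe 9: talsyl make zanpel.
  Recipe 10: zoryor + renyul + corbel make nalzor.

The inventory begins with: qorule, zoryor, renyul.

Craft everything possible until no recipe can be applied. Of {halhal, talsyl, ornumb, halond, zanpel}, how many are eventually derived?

0

halhal would need halond and nalzor (Recipe 7), but halond is never obtained.
talsyl would need qorule and zanpel (Recipe 1), but zanpel is never obtained.
ornumb would need talsyl (Recipe 4), but talsyl is never obtained.
halond would need zoryor and zanpel (Recipe 2), but zanpel is never obtained.
zanpel would need talsyl (Recipe 9), but talsyl is never obtained.
None of the 5 are reached.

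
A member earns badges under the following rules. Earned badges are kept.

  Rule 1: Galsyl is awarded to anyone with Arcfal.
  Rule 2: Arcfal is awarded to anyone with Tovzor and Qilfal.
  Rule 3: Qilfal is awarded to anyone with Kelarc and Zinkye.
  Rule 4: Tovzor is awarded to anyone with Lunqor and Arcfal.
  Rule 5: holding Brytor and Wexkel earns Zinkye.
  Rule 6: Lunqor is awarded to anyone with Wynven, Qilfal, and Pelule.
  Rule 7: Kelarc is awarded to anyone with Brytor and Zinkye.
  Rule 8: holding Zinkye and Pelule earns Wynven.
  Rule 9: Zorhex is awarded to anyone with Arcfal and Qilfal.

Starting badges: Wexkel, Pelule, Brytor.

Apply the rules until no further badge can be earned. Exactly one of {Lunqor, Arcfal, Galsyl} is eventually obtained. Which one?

With Brytor and Wexkel, Zinkye is earned (Rule 5).
With Brytor and Zinkye, Kelarc is earned (Rule 7).
With Zinkye and Pelule, Wynven is earned (Rule 8).
With Kelarc and Zinkye, Qilfal is earned (Rule 3).
With Wynven, Qilfal, and Pelule, Lunqor is earned (Rule 6).
Arcfal would need Tovzor and Qilfal (Rule 2), but Tovzor is never earned. Galsyl would need Arcfal (Rule 1), but Arcfal is never earned.

Lunqor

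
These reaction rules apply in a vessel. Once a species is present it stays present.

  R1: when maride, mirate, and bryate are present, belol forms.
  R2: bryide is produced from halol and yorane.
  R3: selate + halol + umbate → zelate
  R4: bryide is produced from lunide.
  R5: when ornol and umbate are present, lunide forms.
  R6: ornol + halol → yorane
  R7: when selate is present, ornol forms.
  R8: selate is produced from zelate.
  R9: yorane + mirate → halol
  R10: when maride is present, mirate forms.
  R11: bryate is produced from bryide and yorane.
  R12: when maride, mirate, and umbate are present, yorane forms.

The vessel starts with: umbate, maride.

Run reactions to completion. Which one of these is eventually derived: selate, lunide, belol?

belol

maride present → mirate forms (R10).
maride, mirate, and umbate present → yorane forms (R12).
yorane and mirate present → halol forms (R9).
halol and yorane present → bryide forms (R2).
bryide and yorane present → bryate forms (R11).
maride, mirate, and bryate present → belol forms (R1).
selate would need zelate (R8), but zelate never forms. lunide would need ornol and umbate (R5), but ornol never forms.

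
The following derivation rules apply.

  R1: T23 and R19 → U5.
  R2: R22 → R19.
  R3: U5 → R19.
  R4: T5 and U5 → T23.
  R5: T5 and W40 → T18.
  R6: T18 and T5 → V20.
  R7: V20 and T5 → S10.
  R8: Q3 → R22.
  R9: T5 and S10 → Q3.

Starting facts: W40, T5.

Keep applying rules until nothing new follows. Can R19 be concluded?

T5 and W40 hold, so T18 follows (R5).
From T18 and T5, R6 gives V20.
From V20 and T5, R7 gives S10.
T5 and S10 hold, so Q3 follows (R9).
From Q3, R8 gives R22.
From R22, R2 gives R19.

Yes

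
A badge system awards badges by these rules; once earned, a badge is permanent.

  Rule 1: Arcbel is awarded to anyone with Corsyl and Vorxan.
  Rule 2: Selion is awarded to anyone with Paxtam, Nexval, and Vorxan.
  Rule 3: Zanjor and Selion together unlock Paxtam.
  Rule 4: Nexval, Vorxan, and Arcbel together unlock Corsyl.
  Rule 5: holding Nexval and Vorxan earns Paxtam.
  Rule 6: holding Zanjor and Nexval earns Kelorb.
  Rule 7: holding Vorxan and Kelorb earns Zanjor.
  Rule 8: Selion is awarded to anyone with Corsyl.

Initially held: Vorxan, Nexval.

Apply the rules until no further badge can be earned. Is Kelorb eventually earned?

Kelorb would need Zanjor and Nexval (Rule 6), but Zanjor is never earned.

No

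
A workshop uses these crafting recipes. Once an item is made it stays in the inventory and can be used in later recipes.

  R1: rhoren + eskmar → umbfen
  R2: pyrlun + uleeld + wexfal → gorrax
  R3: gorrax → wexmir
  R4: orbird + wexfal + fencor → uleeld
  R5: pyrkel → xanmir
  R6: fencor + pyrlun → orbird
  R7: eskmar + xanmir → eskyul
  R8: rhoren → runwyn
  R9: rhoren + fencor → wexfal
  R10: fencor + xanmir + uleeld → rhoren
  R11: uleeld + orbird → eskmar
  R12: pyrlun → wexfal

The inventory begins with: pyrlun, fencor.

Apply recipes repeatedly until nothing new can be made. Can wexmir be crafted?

Yes

fencor + pyrlun → orbird (R6).
pyrlun → wexfal (R12).
orbird + wexfal + fencor → uleeld (R4).
pyrlun + uleeld + wexfal → gorrax (R2).
gorrax → wexmir (R3).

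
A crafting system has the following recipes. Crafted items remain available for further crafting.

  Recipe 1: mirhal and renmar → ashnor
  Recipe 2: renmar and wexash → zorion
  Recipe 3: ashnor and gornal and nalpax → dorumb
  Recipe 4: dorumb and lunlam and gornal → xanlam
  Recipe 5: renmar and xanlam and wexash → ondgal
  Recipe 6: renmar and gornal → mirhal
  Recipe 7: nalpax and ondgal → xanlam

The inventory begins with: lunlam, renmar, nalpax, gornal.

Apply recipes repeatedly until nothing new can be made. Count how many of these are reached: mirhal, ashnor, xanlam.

3

renmar and gornal → mirhal (Recipe 6).
Using Recipe 1, mirhal and renmar make ashnor.
ashnor and gornal and nalpax → dorumb (Recipe 3).
dorumb and lunlam and gornal → xanlam (Recipe 4).
mirhal: reached.
ashnor: reached.
xanlam: reached.
All 3 are reached.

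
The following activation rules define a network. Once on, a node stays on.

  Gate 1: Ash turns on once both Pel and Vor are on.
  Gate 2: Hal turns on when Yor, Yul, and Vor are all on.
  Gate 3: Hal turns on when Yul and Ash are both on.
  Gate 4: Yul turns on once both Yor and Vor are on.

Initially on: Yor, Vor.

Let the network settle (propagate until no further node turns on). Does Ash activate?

No

Ash would need Pel and Vor (Gate 1), but Pel never turns on.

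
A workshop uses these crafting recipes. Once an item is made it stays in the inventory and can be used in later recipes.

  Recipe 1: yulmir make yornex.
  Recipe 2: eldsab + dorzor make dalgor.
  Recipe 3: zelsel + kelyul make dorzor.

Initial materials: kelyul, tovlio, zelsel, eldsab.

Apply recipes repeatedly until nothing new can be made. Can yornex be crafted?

yornex would need yulmir (Recipe 1), but yulmir is never obtained.

No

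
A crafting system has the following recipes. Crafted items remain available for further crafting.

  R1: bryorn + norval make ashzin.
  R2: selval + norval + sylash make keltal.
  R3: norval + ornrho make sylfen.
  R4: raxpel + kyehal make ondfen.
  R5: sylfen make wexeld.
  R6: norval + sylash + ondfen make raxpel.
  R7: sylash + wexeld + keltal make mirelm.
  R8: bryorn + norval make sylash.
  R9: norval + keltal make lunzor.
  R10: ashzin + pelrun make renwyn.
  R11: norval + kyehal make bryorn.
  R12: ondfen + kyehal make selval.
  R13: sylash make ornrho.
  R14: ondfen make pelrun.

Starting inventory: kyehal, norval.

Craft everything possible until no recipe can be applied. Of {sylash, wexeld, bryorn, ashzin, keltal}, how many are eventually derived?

4

Using R11, norval and kyehal make bryorn.
Using R1, bryorn and norval make ashzin.
Using R8, bryorn and norval make sylash.
sylash → ornrho (R13).
norval + ornrho → sylfen (R3).
Using R5, sylfen makes wexeld.
sylash: reached.
wexeld: reached.
bryorn: reached.
ashzin: reached.
keltal would need selval, norval, and sylash (R2), but selval is never obtained.
Reached: sylash, wexeld, bryorn, and ashzin — 4 of the 5.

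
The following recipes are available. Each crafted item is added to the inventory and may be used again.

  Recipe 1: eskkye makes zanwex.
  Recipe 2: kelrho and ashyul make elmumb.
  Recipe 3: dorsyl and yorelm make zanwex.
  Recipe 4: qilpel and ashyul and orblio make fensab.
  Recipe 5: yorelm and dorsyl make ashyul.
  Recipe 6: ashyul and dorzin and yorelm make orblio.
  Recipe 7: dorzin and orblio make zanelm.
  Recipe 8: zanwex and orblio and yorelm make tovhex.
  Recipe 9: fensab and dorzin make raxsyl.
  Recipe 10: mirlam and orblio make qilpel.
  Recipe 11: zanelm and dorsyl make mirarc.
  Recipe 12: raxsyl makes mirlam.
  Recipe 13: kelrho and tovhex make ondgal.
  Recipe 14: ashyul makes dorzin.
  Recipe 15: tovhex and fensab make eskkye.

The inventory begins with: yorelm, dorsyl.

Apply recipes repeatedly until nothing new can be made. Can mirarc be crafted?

Yes

Using Recipe 5, yorelm and dorsyl make ashyul.
Using Recipe 14, ashyul makes dorzin.
Using Recipe 6, ashyul, dorzin, and yorelm make orblio.
dorzin and orblio → zanelm (Recipe 7).
zanelm and dorsyl → mirarc (Recipe 11).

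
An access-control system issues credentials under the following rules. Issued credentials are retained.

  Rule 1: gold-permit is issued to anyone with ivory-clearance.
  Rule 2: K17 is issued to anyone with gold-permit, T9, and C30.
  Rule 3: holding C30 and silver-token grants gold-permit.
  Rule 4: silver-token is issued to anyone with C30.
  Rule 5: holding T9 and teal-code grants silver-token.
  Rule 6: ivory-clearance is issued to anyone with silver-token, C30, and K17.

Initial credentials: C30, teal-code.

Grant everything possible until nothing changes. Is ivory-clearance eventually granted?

ivory-clearance would need silver-token, C30, and K17 (Rule 6), but K17 is never granted.

No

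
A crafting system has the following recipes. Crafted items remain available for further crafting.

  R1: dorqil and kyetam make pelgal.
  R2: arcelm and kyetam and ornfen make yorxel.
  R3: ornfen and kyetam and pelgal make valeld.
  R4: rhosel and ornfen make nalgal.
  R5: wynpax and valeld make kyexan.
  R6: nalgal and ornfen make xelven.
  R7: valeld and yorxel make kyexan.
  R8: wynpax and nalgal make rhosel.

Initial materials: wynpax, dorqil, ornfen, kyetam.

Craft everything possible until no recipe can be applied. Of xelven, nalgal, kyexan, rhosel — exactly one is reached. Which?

kyexan

Using R1, dorqil and kyetam make pelgal.
ornfen and kyetam and pelgal → valeld (R3).
wynpax and valeld → kyexan (R5).
nalgal would need rhosel and ornfen (R4), but rhosel is never obtained. rhosel would need wynpax and nalgal (R8), but nalgal is never obtained. xelven would need nalgal and ornfen (R6), but nalgal is never obtained.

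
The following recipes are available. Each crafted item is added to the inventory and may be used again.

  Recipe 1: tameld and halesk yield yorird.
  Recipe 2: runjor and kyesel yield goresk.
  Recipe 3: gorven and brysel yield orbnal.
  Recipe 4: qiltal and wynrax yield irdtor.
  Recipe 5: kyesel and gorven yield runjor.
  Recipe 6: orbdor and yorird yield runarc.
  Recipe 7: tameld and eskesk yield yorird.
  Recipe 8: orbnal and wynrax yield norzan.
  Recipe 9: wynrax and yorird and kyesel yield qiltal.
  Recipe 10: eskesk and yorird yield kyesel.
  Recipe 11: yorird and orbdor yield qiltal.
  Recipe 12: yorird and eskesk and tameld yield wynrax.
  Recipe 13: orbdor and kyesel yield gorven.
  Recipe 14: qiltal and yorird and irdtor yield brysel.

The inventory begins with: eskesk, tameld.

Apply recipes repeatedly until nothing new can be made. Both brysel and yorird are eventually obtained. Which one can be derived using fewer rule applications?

yorird

yorird: tameld and eskesk → yorird (Recipe 7). [1 rule application]
brysel: tameld and eskesk → yorird (Recipe 7). yorird and eskesk and tameld → wynrax (Recipe 12). Using Recipe 10, eskesk and yorird make kyesel. Using Recipe 9, wynrax, yorird, and kyesel make qiltal. Using Recipe 4, qiltal and wynrax make irdtor. Using Recipe 14, qiltal, yorird, and irdtor make brysel. [6 rule applications]
yorird needs fewer.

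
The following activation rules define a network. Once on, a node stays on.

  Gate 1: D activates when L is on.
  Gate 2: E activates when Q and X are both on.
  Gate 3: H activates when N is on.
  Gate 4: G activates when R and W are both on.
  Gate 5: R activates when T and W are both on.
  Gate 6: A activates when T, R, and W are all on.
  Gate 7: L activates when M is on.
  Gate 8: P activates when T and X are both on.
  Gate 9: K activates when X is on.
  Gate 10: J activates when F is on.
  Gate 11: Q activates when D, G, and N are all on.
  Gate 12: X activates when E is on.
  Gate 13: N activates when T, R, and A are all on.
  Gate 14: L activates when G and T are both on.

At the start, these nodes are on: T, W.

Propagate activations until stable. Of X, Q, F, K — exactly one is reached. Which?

T and W are on, so R activates (Gate 5).
T, R, and W are on, so A activates (Gate 6).
R and W are on, so G activates (Gate 4).
Gate 13: T, R, and A on → N on.
Gate 14: G and T on → L on.
L is on, so D activates (Gate 1).
Gate 11: D, G, and N on → Q on.
No rule produces F, and it is not given. K would need X (Gate 9), but X never turns on. X would need E (Gate 12), but E never turns on.

Q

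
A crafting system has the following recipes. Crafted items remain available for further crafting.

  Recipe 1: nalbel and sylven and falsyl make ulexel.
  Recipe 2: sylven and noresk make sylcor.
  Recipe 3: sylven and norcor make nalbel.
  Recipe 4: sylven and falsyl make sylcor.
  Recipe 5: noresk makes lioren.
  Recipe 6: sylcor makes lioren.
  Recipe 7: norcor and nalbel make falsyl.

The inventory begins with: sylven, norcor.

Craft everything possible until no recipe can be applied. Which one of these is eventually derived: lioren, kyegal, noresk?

lioren

Using Recipe 3, sylven and norcor make nalbel.
Using Recipe 7, norcor and nalbel make falsyl.
Using Recipe 4, sylven and falsyl make sylcor.
sylcor → lioren (Recipe 6).
No rule produces kyegal, and it is not given. No rule produces noresk, and it is not given.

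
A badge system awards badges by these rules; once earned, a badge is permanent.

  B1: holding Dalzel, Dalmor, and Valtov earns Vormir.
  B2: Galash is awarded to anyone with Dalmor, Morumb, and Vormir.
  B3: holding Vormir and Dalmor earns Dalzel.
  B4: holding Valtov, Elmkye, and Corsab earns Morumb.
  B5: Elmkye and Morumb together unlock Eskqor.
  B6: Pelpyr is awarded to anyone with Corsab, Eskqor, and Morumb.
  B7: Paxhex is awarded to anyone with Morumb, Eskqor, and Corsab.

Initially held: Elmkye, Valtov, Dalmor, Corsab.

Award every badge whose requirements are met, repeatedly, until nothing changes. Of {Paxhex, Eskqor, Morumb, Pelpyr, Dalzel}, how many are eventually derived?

With Valtov, Elmkye, and Corsab, Morumb is earned (B4).
With Elmkye and Morumb, Eskqor is earned (B5).
With Morumb, Eskqor, and Corsab, Paxhex is earned (B7).
With Corsab, Eskqor, and Morumb, Pelpyr is earned (B6).
Paxhex: reached.
Eskqor: reached.
Morumb: reached.
Pelpyr: reached.
Dalzel would need Vormir and Dalmor (B3), but Vormir is never earned.
Reached: Paxhex, Eskqor, Morumb, and Pelpyr — 4 of the 5.

4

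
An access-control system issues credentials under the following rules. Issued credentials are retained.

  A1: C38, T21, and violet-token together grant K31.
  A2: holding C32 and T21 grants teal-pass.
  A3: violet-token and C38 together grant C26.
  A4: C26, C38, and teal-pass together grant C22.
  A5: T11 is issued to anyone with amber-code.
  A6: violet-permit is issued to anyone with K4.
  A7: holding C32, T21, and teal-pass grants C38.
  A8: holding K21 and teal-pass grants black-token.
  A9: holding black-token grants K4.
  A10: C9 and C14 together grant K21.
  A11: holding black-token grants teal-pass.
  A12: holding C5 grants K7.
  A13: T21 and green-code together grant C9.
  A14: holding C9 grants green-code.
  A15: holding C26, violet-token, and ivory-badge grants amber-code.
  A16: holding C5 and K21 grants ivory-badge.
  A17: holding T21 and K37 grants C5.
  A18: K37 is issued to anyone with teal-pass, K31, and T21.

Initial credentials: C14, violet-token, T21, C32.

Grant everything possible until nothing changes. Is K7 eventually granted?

Yes

Holding C32 and T21 grants teal-pass (A2).
Holding C32, T21, and teal-pass grants C38 (A7).
Holding C38, T21, and violet-token grants K31 (A1).
Holding teal-pass, K31, and T21 grants K37 (A18).
Holding T21 and K37 grants C5 (A17).
Holding C5 grants K7 (A12).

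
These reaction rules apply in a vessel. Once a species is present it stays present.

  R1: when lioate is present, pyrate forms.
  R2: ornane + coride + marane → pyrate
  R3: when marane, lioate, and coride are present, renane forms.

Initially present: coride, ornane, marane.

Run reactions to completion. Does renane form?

No

renane would need marane, lioate, and coride (R3), but lioate never forms.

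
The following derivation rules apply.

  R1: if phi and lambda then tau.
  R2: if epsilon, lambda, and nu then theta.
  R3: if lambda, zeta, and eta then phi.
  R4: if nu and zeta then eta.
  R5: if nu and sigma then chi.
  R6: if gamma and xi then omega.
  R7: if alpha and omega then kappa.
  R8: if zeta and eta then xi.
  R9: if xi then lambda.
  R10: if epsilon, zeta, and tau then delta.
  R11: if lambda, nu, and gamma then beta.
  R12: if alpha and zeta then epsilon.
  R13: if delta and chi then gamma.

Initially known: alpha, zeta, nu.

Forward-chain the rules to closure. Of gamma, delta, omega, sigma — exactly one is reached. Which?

From alpha and zeta, R12 gives epsilon.
nu and zeta hold, so eta follows (R4).
zeta and eta hold, so xi follows (R8).
From xi, R9 gives lambda.
lambda, zeta, and eta hold, so phi follows (R3).
From phi and lambda, R1 gives tau.
From epsilon, zeta, and tau, R10 gives delta.
omega would need gamma and xi (R6), but gamma is never established. gamma would need delta and chi (R13), but chi is never established. No rule produces sigma, and it is not given.

delta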